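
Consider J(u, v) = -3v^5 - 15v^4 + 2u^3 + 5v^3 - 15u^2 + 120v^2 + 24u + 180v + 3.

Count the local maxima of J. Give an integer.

2

J separates as a function of u plus a function of v, so ∇J=0 decouples.
∂J/∂u = 6(u - 4)(u - 1) = 0 at u ∈ {1, 4}; ∂J/∂v = -15(v - 2)(v + 1)(v + 2)(v + 3) = 0 at v ∈ {-3, -2, -1, 2}.
The Hessian is diagonal: diag(J_uu, J_vv). Second derivatives: J_uu(1)=-18, J_uu(4)=18; J_vv(-3)=150, J_vv(-2)=-60, J_vv(-1)=90, J_vv(2)=-900.
Local maxima occur where both diagonal entries negative: (1, -2), (1, 2). Count: 2.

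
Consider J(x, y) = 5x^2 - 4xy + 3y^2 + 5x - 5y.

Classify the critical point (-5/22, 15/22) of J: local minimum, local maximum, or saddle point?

The Hessian of J is constant: H = [[10, -4], [-4, 6]].
det(H) = 10·6 − (-4)² = 44.
det(H) > 0 and tr(H) = 16 > 0, so H is positive definite and the point is a local minimum.

local minimum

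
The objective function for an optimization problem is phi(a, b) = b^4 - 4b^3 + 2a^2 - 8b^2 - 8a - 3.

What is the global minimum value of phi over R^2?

phi(a,b) separates as P(a) + Q(b) − 3, so its minimum is min P + min Q − 3.
P'(a) = 4a - 8 vanishes at a ∈ {2}; Q'(b) = 4b(b - 4)(b + 1) vanishes at b ∈ {-1, 0, 4}.
Local minima of P (where P''>0): P(2)=-8. Local minima of Q: Q(-1)=-3, Q(4)=-128.
So the global minimum of phi is P(2) + Q(4) − 3 = -8 − 128 − 3 = -139, attained at (2, 4).

-139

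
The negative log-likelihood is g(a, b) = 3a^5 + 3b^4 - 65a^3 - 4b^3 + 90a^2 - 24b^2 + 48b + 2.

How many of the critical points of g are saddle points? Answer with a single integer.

g separates as a function of a plus a function of b, so ∇g=0 decouples.
∂g/∂a = 15a(a - 3)(a - 1)(a + 4) = 0 at a ∈ {-4, 0, 1, 3}; ∂g/∂b = 12(b - 2)(b - 1)(b + 2) = 0 at b ∈ {-2, 1, 2}.
The Hessian is diagonal: diag(g_aa, g_bb). Second derivatives: g_aa(-4)=-2100, g_aa(0)=180, g_aa(1)=-150, g_aa(3)=630; g_bb(-2)=144, g_bb(1)=-36, g_bb(2)=48.
Saddle points occur where the two diagonal entries have opposite signs: (-4, -2), (-4, 2), (0, 1), (1, -2), (1, 2), (3, 1). Count: 6.

6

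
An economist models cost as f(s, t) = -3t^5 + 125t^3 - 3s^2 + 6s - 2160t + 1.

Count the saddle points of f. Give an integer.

f separates as a function of s plus a function of t, so ∇f=0 decouples.
∂f/∂s = -6(s - 1) = 0 at s ∈ {1}; ∂f/∂t = -15(t - 4)(t - 3)(t + 3)(t + 4) = 0 at t ∈ {-4, -3, 3, 4}.
The Hessian is diagonal: diag(f_ss, f_tt). Second derivatives: f_ss(1)=-6; f_tt(-4)=840, f_tt(-3)=-630, f_tt(3)=630, f_tt(4)=-840.
Saddle points occur where the two diagonal entries have opposite signs: (1, -4), (1, 3). Count: 2.

2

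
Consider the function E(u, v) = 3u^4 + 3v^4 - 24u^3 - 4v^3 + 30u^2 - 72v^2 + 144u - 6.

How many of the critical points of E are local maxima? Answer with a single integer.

1

E separates as a function of u plus a function of v, so ∇E=0 decouples.
∂E/∂u = 12(u - 4)(u - 3)(u + 1) = 0 at u ∈ {-1, 3, 4}; ∂E/∂v = 12v(v - 4)(v + 3) = 0 at v ∈ {-3, 0, 4}.
The Hessian is diagonal: diag(E_uu, E_vv). Second derivatives: E_uu(-1)=240, E_uu(3)=-48, E_uu(4)=60; E_vv(-3)=252, E_vv(0)=-144, E_vv(4)=336.
Local maxima occur where both diagonal entries negative: (3, 0). Count: 1.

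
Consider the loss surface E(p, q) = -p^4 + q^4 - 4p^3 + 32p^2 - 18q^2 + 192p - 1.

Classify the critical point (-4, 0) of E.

The mixed partial ∂²E/∂p∂q is 0, so the Hessian at any point is diag(E_pp, E_qq) = diag(4(-3p^2 - 6p + 16), 12(q^2 - 3)).
At (-4, 0): H = diag(-32, -36).
Both eigenvalues are negative, so H is negative definite: a local maximum.

local maximum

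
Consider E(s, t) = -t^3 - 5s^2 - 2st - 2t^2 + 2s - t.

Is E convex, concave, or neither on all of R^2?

neither

The term -t^3 is cubic, so the Hessian is not constant.
∂²E/∂t² = -6t - 4, which takes both signs as t varies (negative for sufficiently large t). A diagonal entry of the Hessian changing sign means the Hessian is neither positive- nor negative-semidefinite on all of R^2.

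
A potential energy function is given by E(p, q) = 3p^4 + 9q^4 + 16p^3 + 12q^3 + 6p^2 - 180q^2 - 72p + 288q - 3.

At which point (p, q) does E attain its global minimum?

E(p,q) separates as A(p) + B(q) − 3, so its minimum is min A + min B − 3.
A'(p) = 12(p - 1)(p + 2)(p + 3) vanishes at p ∈ {-3, -2, 1}; B'(q) = 36(q - 2)(q - 1)(q + 4) vanishes at q ∈ {-4, 1, 2}.
Local minima of A (where A''>0): A(-3)=81, A(1)=-47. Local minima of B: B(-4)=-2496, B(2)=96.
So the global minimum of E is A(1) + B(-4) − 3 = -47 − 2496 − 3 = -2546, attained at (1, -4).

(1, -4)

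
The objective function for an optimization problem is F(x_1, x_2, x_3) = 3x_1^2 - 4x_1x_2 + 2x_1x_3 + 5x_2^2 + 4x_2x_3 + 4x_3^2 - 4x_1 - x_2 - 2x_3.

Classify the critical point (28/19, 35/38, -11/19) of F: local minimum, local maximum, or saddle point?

The Hessian is constant: H = [[6, -4, 2], [-4, 10, 4], [2, 4, 8]].
Leading principal minors: Δ₁ = 6, Δ₂ = 44, Δ₃ = 152.
All leading minors are positive, so H is positive definite: a local minimum.

local minimum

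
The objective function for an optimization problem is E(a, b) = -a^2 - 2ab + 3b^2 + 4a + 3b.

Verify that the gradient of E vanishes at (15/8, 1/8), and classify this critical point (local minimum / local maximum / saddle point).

∇E = (-2a - 2b + 4, -2a + 6b + 3); substituting (15/8, 1/8) gives ∇E = (0, 0), so (15/8, 1/8) is indeed a critical point.
The Hessian of E is constant: H = [[-2, -2], [-2, 6]].
det(H) = (-2)·6 − (-2)² = -16.
Since det(H) < 0, H is indefinite and the critical point is a saddle point.

saddle point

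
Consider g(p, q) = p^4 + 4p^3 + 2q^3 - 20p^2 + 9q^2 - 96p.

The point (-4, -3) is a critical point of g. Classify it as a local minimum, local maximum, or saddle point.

saddle point

The mixed partial ∂²g/∂p∂q is 0, so the Hessian at any point is diag(g_pp, g_qq) = diag(4(3p^2 + 6p - 10), 6(2q + 3)).
At (-4, -3): H = diag(56, -18).
The eigenvalues have opposite signs, so H is indefinite: a saddle point.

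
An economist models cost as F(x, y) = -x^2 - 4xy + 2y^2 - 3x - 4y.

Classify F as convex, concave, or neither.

neither

F is quadratic, so its Hessian is the constant matrix H = [[-2, -4], [-4, 4]].
det(H) = -24, tr(H) = 2.
det(H) < 0, so H is indefinite: neither convex nor concave.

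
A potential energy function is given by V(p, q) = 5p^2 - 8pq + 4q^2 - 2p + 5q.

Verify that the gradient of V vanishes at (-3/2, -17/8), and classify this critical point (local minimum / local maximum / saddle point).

local minimum

∇V = (10p - 8q - 2, -8p + 8q + 5); substituting (-3/2, -17/8) gives ∇V = (0, 0), so (-3/2, -17/8) is indeed a critical point.
The Hessian of V is constant: H = [[10, -8], [-8, 8]].
det(H) = 10·8 − (-8)² = 16.
det(H) > 0 and tr(H) = 18 > 0, so H is positive definite and the point is a local minimum.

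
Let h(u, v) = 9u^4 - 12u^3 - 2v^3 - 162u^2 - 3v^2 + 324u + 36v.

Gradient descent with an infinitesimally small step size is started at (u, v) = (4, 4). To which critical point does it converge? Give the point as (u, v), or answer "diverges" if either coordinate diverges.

h is separable, so gradient descent decouples: u follows -∂h/∂u, v follows -∂h/∂v.
∂h/∂u = 36(u - 3)(u - 1)(u + 3); at u=4 this is 756, so u decreases.
∂h/∂v = -6(v - 2)(v + 3); at v=4 this is -84, so v increases.
The v-coordinate has no critical point in that direction and runs off to infinity.

diverges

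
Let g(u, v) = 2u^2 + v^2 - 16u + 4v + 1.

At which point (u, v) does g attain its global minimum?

g(u,v) separates as P(u) + Q(v) + 1, so its minimum is min P + min Q + 1.
P'(u) = 4u - 16 vanishes at u ∈ {4}; Q'(v) = 2v + 4 vanishes at v ∈ {-2}.
Local minima of P (where P''>0): P(4)=-32. Local minima of Q: Q(-2)=-4.
So the global minimum of g is P(4) + Q(-2) + 1 = -32 − 4 + 1 = -35, attained at (4, -2).

(4, -2)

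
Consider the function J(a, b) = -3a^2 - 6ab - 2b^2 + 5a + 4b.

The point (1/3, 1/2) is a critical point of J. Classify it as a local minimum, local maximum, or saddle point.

saddle point

The Hessian of J is constant: H = [[-6, -6], [-6, -4]].
det(H) = (-6)·(-4) − (-6)² = -12.
Since det(H) < 0, H is indefinite and the critical point is a saddle point.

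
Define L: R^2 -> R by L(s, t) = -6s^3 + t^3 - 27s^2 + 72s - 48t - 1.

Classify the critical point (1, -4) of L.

The mixed partial ∂²L/∂s∂t is 0, so the Hessian at any point is diag(L_ss, L_tt) = diag(-18(2s + 3), 6t).
At (1, -4): H = diag(-90, -24).
Both eigenvalues are negative, so H is negative definite: a local maximum.

local maximum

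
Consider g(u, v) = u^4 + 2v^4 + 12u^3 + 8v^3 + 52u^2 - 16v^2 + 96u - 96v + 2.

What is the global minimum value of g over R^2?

-222

g(u,v) separates as P(u) + Q(v) + 2, so its minimum is min P + min Q + 2.
P'(u) = 4(u + 2)(u + 3)(u + 4) vanishes at u ∈ {-4, -3, -2}; Q'(v) = 8(v - 2)(v + 2)(v + 3) vanishes at v ∈ {-3, -2, 2}.
Local minima of P (where P''>0): P(-4)=-64, P(-2)=-64. Local minima of Q: Q(-3)=90, Q(2)=-160.
So the global minimum of g is P(-4) + Q(2) + 2 = -64 − 160 + 2 = -222, attained at (-4, 2).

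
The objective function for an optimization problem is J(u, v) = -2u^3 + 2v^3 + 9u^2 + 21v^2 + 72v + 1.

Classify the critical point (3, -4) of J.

local maximum

The mixed partial ∂²J/∂u∂v is 0, so the Hessian at any point is diag(J_uu, J_vv) = diag(6(-2u + 3), 6(2v + 7)).
At (3, -4): H = diag(-18, -6).
Both eigenvalues are negative, so H is negative definite: a local maximum.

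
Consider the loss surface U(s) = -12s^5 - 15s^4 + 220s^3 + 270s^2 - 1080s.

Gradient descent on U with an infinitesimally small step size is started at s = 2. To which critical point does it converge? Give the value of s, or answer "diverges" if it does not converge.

U'(s) = -60(s - 3)(s - 1)(s + 2)(s + 3), so U'(2) = 1200.
Gradient descent moves in the -U' direction, i.e. s is decreasing.
The nearest critical point in that direction is s = 1, where U'' = 1440 > 0 (a local minimum). The iterate converges there.

1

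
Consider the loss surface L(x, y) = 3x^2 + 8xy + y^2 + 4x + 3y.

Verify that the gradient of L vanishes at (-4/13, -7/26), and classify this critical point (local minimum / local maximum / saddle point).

∇L = (6x + 8y + 4, 8x + 2y + 3); substituting (-4/13, -7/26) gives ∇L = (0, 0), so (-4/13, -7/26) is indeed a critical point.
The Hessian of L is constant: H = [[6, 8], [8, 2]].
det(H) = 6·2 − 8² = -52.
Since det(H) < 0, H is indefinite and the critical point is a saddle point.

saddle point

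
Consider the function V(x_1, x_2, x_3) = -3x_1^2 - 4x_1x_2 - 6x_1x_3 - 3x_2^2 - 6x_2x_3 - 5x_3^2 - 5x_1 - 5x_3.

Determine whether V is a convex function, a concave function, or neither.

V is quadratic, so its Hessian is the constant matrix H = [[-6, -4, -6], [-4, -6, -6], [-6, -6, -10]].
Leading principal minors: -6, 20, -56.
Signs alternate −, +, − ⇒ H ≺ 0 ⇒ concave.

concave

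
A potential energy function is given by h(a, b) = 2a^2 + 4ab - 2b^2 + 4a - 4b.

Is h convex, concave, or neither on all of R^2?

h is quadratic, so its Hessian is the constant matrix H = [[4, 4], [4, -4]].
det(H) = -32, tr(H) = 0.
det(H) < 0, so H is indefinite: neither convex nor concave.

neither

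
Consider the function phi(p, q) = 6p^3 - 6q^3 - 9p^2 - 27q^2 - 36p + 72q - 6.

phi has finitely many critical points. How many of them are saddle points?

2

phi separates as a function of p plus a function of q, so ∇phi=0 decouples.
∂phi/∂p = 18(p - 2)(p + 1) = 0 at p ∈ {-1, 2}; ∂phi/∂q = -18(q - 1)(q + 4) = 0 at q ∈ {-4, 1}.
The Hessian is diagonal: diag(phi_pp, phi_qq). Second derivatives: phi_pp(-1)=-54, phi_pp(2)=54; phi_qq(-4)=90, phi_qq(1)=-90.
Saddle points occur where the two diagonal entries have opposite signs: (-1, -4), (2, 1). Count: 2.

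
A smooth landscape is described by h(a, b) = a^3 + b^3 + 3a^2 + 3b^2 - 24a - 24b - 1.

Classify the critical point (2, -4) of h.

saddle point

The mixed partial ∂²h/∂a∂b is 0, so the Hessian at any point is diag(h_aa, h_bb) = diag(6(a + 1), 6(b + 1)).
At (2, -4): H = diag(18, -18).
The eigenvalues have opposite signs, so H is indefinite: a saddle point.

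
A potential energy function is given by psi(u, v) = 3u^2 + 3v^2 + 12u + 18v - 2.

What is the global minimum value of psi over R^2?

psi(u,v) separates as P(u) + Q(v) − 2, so its minimum is min P + min Q − 2.
P'(u) = 6u + 12 vanishes at u ∈ {-2}; Q'(v) = 6v + 18 vanishes at v ∈ {-3}.
Local minima of P (where P''>0): P(-2)=-12. Local minima of Q: Q(-3)=-27.
So the global minimum of psi is P(-2) + Q(-3) − 2 = -12 − 27 − 2 = -41, attained at (-2, -3).

-41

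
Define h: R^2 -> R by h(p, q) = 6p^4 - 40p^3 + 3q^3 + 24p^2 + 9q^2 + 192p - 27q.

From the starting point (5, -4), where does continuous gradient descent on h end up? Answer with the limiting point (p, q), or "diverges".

diverges

h is separable, so gradient descent decouples: p follows -∂h/∂p, q follows -∂h/∂q.
∂h/∂p = 24(p - 4)(p - 2)(p + 1); at p=5 this is 432, so p decreases.
∂h/∂q = 9(q - 1)(q + 3); at q=-4 this is 45, so q decreases.
The q-coordinate has no critical point in that direction and runs off to infinity.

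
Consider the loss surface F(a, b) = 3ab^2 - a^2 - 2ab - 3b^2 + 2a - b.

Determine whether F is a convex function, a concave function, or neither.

The term 3ab^2 is cubic, so the Hessian is not constant.
∂²F/∂b² = 6a - 6, which takes both signs as a varies (negative for sufficiently negative a). A diagonal entry of the Hessian changing sign means the Hessian is neither positive- nor negative-semidefinite on all of R^2.

neither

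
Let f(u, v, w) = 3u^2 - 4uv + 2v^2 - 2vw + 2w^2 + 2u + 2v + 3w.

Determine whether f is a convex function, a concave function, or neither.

f is quadratic, so its Hessian is the constant matrix H = [[6, -4, 0], [-4, 4, -2], [0, -2, 4]].
Leading principal minors: 6, 8, 8.
All positive ⇒ H ≻ 0 ⇒ convex.

convex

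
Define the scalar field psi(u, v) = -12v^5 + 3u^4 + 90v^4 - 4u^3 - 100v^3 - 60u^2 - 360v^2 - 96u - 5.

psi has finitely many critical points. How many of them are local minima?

4

psi separates as a function of u plus a function of v, so ∇psi=0 decouples.
∂psi/∂u = 12(u - 4)(u + 1)(u + 2) = 0 at u ∈ {-2, -1, 4}; ∂psi/∂v = -60v(v - 4)(v - 3)(v + 1) = 0 at v ∈ {-1, 0, 3, 4}.
The Hessian is diagonal: diag(psi_uu, psi_vv). Second derivatives: psi_uu(-2)=72, psi_uu(-1)=-60, psi_uu(4)=360; psi_vv(-1)=1200, psi_vv(0)=-720, psi_vv(3)=720, psi_vv(4)=-1200.
Local minima occur where both diagonal entries positive: (-2, -1), (-2, 3), (4, -1), (4, 3). Count: 4.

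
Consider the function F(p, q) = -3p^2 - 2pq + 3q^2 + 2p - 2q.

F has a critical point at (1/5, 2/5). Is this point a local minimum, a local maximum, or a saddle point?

The Hessian of F is constant: H = [[-6, -2], [-2, 6]].
det(H) = (-6)·6 − (-2)² = -40.
Since det(H) < 0, H is indefinite and the critical point is a saddle point.

saddle point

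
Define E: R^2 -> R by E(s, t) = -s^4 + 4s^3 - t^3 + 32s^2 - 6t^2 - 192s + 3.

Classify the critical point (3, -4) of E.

local minimum

The mixed partial ∂²E/∂s∂t is 0, so the Hessian at any point is diag(E_ss, E_tt) = diag(4(-3s^2 + 6s + 16), -6(t + 2)).
At (3, -4): H = diag(28, 12).
Both eigenvalues are positive, so H is positive definite: a local minimum.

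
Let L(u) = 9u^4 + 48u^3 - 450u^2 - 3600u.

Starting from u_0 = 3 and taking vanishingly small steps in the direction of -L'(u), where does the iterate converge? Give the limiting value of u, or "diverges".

L'(u) = 36(u - 5)(u + 4)(u + 5), so L'(3) = -4032.
Gradient descent moves in the -L' direction, i.e. u is increasing.
The nearest critical point in that direction is u = 5, where L'' = 3240 > 0 (a local minimum). The iterate converges there.

5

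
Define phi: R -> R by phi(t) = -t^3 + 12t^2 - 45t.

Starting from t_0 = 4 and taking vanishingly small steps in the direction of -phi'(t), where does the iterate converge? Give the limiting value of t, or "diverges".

3

phi'(t) = -3(t - 5)(t - 3), so phi'(4) = 3.
Gradient descent moves in the -phi' direction, i.e. t is decreasing.
The nearest critical point in that direction is t = 3, where phi'' = 6 > 0 (a local minimum). The iterate converges there.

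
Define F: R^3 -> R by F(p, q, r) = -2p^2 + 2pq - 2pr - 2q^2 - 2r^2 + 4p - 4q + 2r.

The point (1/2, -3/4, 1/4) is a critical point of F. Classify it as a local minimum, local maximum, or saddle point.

The Hessian is constant: H = [[-4, 2, -2], [2, -4, 0], [-2, 0, -4]].
Leading principal minors: Δ₁ = -4, Δ₂ = 12, Δ₃ = -32.
The minors alternate sign starting negative (−, +, −), so H is negative definite: a local maximum.

local maximum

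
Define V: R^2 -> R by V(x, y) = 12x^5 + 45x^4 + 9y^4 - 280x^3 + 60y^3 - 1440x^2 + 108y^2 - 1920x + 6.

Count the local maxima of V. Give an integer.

V separates as a function of x plus a function of y, so ∇V=0 decouples.
∂V/∂x = 60(x - 4)(x + 1)(x + 2)(x + 4) = 0 at x ∈ {-4, -2, -1, 4}; ∂V/∂y = 36y(y + 2)(y + 3) = 0 at y ∈ {-3, -2, 0}.
The Hessian is diagonal: diag(V_xx, V_yy). Second derivatives: V_xx(-4)=-2880, V_xx(-2)=720, V_xx(-1)=-900, V_xx(4)=14400; V_yy(-3)=108, V_yy(-2)=-72, V_yy(0)=216.
Local maxima occur where both diagonal entries negative: (-4, -2), (-1, -2). Count: 2.

2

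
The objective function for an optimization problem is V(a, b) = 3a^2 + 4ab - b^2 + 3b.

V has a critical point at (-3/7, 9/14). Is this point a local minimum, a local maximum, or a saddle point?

The Hessian of V is constant: H = [[6, 4], [4, -2]].
det(H) = 6·(-2) − 4² = -28.
Since det(H) < 0, H is indefinite and the critical point is a saddle point.

saddle point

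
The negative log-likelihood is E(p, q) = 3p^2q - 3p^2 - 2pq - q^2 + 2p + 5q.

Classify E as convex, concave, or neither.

The term 3p^2q is cubic, so the Hessian is not constant.
∂²E/∂p² = 6q - 6, which takes both signs as q varies (negative for sufficiently negative q). A diagonal entry of the Hessian changing sign means the Hessian is neither positive- nor negative-semidefinite on all of R^2.

neither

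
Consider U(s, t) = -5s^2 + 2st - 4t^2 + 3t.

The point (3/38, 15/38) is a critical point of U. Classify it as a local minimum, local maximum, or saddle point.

local maximum

The Hessian of U is constant: H = [[-10, 2], [2, -8]].
det(H) = (-10)·(-8) − 2² = 76.
det(H) > 0 and tr(H) = -18 < 0, so H is negative definite and the point is a local maximum.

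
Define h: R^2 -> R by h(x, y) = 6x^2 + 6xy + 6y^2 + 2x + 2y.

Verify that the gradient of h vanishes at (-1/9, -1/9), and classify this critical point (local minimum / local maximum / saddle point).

∇h = (12x + 6y + 2, 6x + 12y + 2); substituting (-1/9, -1/9) gives ∇h = (0, 0), so (-1/9, -1/9) is indeed a critical point.
The Hessian of h is constant: H = [[12, 6], [6, 12]].
det(H) = 12·12 − 6² = 108.
det(H) > 0 and tr(H) = 24 > 0, so H is positive definite and the point is a local minimum.

local minimum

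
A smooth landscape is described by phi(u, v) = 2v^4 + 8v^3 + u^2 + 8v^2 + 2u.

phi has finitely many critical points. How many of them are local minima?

2

phi separates as a function of u plus a function of v, so ∇phi=0 decouples.
∂phi/∂u = 2(u + 1) = 0 at u ∈ {-1}; ∂phi/∂v = 8v(v + 1)(v + 2) = 0 at v ∈ {-2, -1, 0}.
The Hessian is diagonal: diag(phi_uu, phi_vv). Second derivatives: phi_uu(-1)=2; phi_vv(-2)=16, phi_vv(-1)=-8, phi_vv(0)=16.
Local minima occur where both diagonal entries positive: (-1, -2), (-1, 0). Count: 2.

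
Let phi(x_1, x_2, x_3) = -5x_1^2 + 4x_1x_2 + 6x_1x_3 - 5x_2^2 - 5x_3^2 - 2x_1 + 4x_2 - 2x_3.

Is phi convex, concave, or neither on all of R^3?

phi is quadratic, so its Hessian is the constant matrix H = [[-10, 4, 6], [4, -10, 0], [6, 0, -10]].
Leading principal minors: -10, 84, -480.
Signs alternate −, +, − ⇒ H ≺ 0 ⇒ concave.

concave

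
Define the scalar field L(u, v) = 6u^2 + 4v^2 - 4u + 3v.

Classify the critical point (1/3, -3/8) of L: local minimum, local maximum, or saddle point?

The Hessian of L is constant: H = [[12, 0], [0, 8]].
det(H) = 12·8 − 0² = 96.
det(H) > 0 and tr(H) = 20 > 0, so H is positive definite and the point is a local minimum.

local minimum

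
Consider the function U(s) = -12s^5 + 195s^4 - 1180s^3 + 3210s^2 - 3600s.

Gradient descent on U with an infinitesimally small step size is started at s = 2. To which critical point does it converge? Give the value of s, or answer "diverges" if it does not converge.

U'(s) = -60(s - 5)(s - 4)(s - 3)(s - 1), so U'(2) = 360.
Gradient descent moves in the -U' direction, i.e. s is decreasing.
The nearest critical point in that direction is s = 1, where U'' = 1440 > 0 (a local minimum). The iterate converges there.

1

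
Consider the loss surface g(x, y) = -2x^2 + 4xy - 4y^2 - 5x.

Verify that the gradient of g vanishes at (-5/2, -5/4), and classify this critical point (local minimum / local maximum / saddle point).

∇g = (-4x + 4y - 5, 4x - 8y); substituting (-5/2, -5/4) gives ∇g = (0, 0), so (-5/2, -5/4) is indeed a critical point.
The Hessian of g is constant: H = [[-4, 4], [4, -8]].
det(H) = (-4)·(-8) − 4² = 16.
det(H) > 0 and tr(H) = -12 < 0, so H is negative definite and the point is a local maximum.

local maximum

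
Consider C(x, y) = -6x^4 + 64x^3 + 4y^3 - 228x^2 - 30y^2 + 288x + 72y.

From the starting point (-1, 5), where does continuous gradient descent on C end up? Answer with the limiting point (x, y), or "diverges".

diverges

C is separable, so gradient descent decouples: x follows -∂C/∂x, y follows -∂C/∂y.
∂C/∂x = -24(x - 4)(x - 3)(x - 1); at x=-1 this is 960, so x decreases.
∂C/∂y = 12(y - 3)(y - 2); at y=5 this is 72, so y decreases.
The x-coordinate has no critical point in that direction and runs off to infinity.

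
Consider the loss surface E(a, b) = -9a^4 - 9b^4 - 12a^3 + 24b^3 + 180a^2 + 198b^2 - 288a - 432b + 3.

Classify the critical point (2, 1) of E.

The mixed partial ∂²E/∂a∂b is 0, so the Hessian at any point is diag(E_aa, E_bb) = diag(36(-3a^2 - 2a + 10), 36(-3b^2 + 4b + 11)).
At (2, 1): H = diag(-216, 432).
The eigenvalues have opposite signs, so H is indefinite: a saddle point.

saddle point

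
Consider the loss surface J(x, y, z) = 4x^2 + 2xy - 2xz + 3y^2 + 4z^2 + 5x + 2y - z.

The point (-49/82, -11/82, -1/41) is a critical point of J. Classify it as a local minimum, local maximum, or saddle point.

The Hessian is constant: H = [[8, 2, -2], [2, 6, 0], [-2, 0, 8]].
Leading principal minors: Δ₁ = 8, Δ₂ = 44, Δ₃ = 328.
All leading minors are positive, so H is positive definite: a local minimum.

local minimum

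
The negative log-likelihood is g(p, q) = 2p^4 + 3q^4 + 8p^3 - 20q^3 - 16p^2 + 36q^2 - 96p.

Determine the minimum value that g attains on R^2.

-160

g(p,q) separates as A(p) + B(q), so its minimum is min A + min B.
A'(p) = 8(p - 2)(p + 2)(p + 3) vanishes at p ∈ {-3, -2, 2}; B'(q) = 12q(q - 3)(q - 2) vanishes at q ∈ {0, 2, 3}.
Local minima of A (where A''>0): A(-3)=90, A(2)=-160. Local minima of B: B(0)=0, B(3)=27.
So the global minimum of g is A(2) + B(0) = -160 + 0 = -160, attained at (2, 0).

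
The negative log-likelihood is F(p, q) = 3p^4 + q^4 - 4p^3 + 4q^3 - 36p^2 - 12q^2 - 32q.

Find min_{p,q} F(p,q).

-253

F(p,q) separates as A(p) + B(q), so its minimum is min A + min B.
A'(p) = 12p(p - 3)(p + 2) vanishes at p ∈ {-2, 0, 3}; B'(q) = 4(q - 2)(q + 1)(q + 4) vanishes at q ∈ {-4, -1, 2}.
Local minima of A (where A''>0): A(-2)=-64, A(3)=-189. Local minima of B: B(-4)=-64, B(2)=-64.
So the global minimum of F is A(3) + B(-4) = -189 − 64 = -253, attained at (3, -4).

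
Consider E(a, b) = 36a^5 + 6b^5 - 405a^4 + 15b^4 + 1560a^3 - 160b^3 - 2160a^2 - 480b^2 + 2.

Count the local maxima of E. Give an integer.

4

E separates as a function of a plus a function of b, so ∇E=0 decouples.
∂E/∂a = 180a(a - 4)(a - 3)(a - 2) = 0 at a ∈ {0, 2, 3, 4}; ∂E/∂b = 30b(b - 4)(b + 2)(b + 4) = 0 at b ∈ {-4, -2, 0, 4}.
The Hessian is diagonal: diag(E_aa, E_bb). Second derivatives: E_aa(0)=-4320, E_aa(2)=720, E_aa(3)=-540, E_aa(4)=1440; E_bb(-4)=-1920, E_bb(-2)=720, E_bb(0)=-960, E_bb(4)=5760.
Local maxima occur where both diagonal entries negative: (0, -4), (0, 0), (3, -4), (3, 0). Count: 4.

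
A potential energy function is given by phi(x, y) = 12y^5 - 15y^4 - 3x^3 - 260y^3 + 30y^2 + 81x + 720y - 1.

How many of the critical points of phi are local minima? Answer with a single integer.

phi separates as a function of x plus a function of y, so ∇phi=0 decouples.
∂phi/∂x = -9(x - 3)(x + 3) = 0 at x ∈ {-3, 3}; ∂phi/∂y = 60(y - 4)(y - 1)(y + 1)(y + 3) = 0 at y ∈ {-3, -1, 1, 4}.
The Hessian is diagonal: diag(phi_xx, phi_yy). Second derivatives: phi_xx(-3)=54, phi_xx(3)=-54; phi_yy(-3)=-3360, phi_yy(-1)=1200, phi_yy(1)=-1440, phi_yy(4)=6300.
Local minima occur where both diagonal entries positive: (-3, -1), (-3, 4). Count: 2.

2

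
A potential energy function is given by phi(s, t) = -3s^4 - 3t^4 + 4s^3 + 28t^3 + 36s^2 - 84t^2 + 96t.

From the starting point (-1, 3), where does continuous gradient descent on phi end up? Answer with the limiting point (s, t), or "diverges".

(0, 2)

phi is separable, so gradient descent decouples: s follows -∂phi/∂s, t follows -∂phi/∂t.
∂phi/∂s = -12s(s - 3)(s + 2); at s=-1 this is -48, so s increases.
∂phi/∂t = -12(t - 4)(t - 2)(t - 1); at t=3 this is 24, so t decreases.
s converges to its nearest critical value 0 (a local min of the s-part); t converges to 2. The iterate converges to (0, 2).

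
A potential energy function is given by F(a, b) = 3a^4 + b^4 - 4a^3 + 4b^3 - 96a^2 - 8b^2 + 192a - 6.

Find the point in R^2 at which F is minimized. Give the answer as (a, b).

F(a,b) separates as P(a) + Q(b) − 6, so its minimum is min P + min Q − 6.
P'(a) = 12(a - 4)(a - 1)(a + 4) vanishes at a ∈ {-4, 1, 4}; Q'(b) = 4b(b - 1)(b + 4) vanishes at b ∈ {-4, 0, 1}.
Local minima of P (where P''>0): P(-4)=-1280, P(4)=-256. Local minima of Q: Q(-4)=-128, Q(1)=-3.
So the global minimum of F is P(-4) + Q(-4) − 6 = -1280 − 128 − 6 = -1414, attained at (-4, -4).

(-4, -4)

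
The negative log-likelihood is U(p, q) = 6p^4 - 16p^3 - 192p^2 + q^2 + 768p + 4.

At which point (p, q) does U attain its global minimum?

(-4, 0)

U(p,q) separates as A(p) + B(q) + 4, so its minimum is min A + min B + 4.
A'(p) = 24(p - 4)(p - 2)(p + 4) vanishes at p ∈ {-4, 2, 4}; B'(q) = 2q vanishes at q ∈ {0}.
Local minima of A (where A''>0): A(-4)=-3584, A(4)=512. Local minima of B: B(0)=0.
So the global minimum of U is A(-4) + B(0) + 4 = -3584 + 0 + 4 = -3580, attained at (-4, 0).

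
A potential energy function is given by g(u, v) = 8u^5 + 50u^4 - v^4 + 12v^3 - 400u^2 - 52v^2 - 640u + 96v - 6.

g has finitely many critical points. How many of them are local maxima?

g separates as a function of u plus a function of v, so ∇g=0 decouples.
∂g/∂u = 40(u - 2)(u + 1)(u + 2)(u + 4) = 0 at u ∈ {-4, -2, -1, 2}; ∂g/∂v = -4(v - 4)(v - 3)(v - 2) = 0 at v ∈ {2, 3, 4}.
The Hessian is diagonal: diag(g_uu, g_vv). Second derivatives: g_uu(-4)=-1440, g_uu(-2)=320, g_uu(-1)=-360, g_uu(2)=2880; g_vv(2)=-8, g_vv(3)=4, g_vv(4)=-8.
Local maxima occur where both diagonal entries negative: (-4, 2), (-4, 4), (-1, 2), (-1, 4). Count: 4.

4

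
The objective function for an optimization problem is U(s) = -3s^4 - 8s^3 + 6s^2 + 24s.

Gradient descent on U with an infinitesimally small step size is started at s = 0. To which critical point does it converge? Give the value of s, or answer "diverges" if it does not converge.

U'(s) = -12(s - 1)(s + 1)(s + 2), so U'(0) = 24.
Gradient descent moves in the -U' direction, i.e. s is decreasing.
The nearest critical point in that direction is s = -1, where U'' = 24 > 0 (a local minimum). The iterate converges there.

-1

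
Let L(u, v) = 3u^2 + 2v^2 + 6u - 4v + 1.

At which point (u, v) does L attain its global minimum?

(-1, 1)

L(u,v) separates as P(u) + Q(v) + 1, so its minimum is min P + min Q + 1.
P'(u) = 6u + 6 vanishes at u ∈ {-1}; Q'(v) = 4v - 4 vanishes at v ∈ {1}.
Local minima of P (where P''>0): P(-1)=-3. Local minima of Q: Q(1)=-2.
So the global minimum of L is P(-1) + Q(1) + 1 = -3 − 2 + 1 = -4, attained at (-1, 1).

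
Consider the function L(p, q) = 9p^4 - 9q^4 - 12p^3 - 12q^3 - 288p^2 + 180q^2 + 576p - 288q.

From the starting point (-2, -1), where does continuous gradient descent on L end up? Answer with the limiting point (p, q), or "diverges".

L is separable, so gradient descent decouples: p follows -∂L/∂p, q follows -∂L/∂q.
∂L/∂p = 36(p - 4)(p - 1)(p + 4); at p=-2 this is 1296, so p decreases.
∂L/∂q = -36(q - 2)(q - 1)(q + 4); at q=-1 this is -648, so q increases.
p converges to its nearest critical value -4 (a local min of the p-part); q converges to 1. The iterate converges to (-4, 1).

(-4, 1)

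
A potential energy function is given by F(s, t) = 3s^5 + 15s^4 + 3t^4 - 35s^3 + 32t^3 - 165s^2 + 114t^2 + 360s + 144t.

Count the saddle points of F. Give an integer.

F separates as a function of s plus a function of t, so ∇F=0 decouples.
∂F/∂s = 15(s - 2)(s - 1)(s + 3)(s + 4) = 0 at s ∈ {-4, -3, 1, 2}; ∂F/∂t = 12(t + 1)(t + 3)(t + 4) = 0 at t ∈ {-4, -3, -1}.
The Hessian is diagonal: diag(F_ss, F_tt). Second derivatives: F_ss(-4)=-450, F_ss(-3)=300, F_ss(1)=-300, F_ss(2)=450; F_tt(-4)=36, F_tt(-3)=-24, F_tt(-1)=72.
Saddle points occur where the two diagonal entries have opposite signs: (-4, -4), (-4, -1), (-3, -3), (1, -4), (1, -1), (2, -3). Count: 6.

6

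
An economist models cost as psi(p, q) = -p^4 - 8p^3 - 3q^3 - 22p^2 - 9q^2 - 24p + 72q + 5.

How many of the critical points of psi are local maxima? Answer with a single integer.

psi separates as a function of p plus a function of q, so ∇psi=0 decouples.
∂psi/∂p = -4(p + 1)(p + 2)(p + 3) = 0 at p ∈ {-3, -2, -1}; ∂psi/∂q = -9(q - 2)(q + 4) = 0 at q ∈ {-4, 2}.
The Hessian is diagonal: diag(psi_pp, psi_qq). Second derivatives: psi_pp(-3)=-8, psi_pp(-2)=4, psi_pp(-1)=-8; psi_qq(-4)=54, psi_qq(2)=-54.
Local maxima occur where both diagonal entries negative: (-3, 2), (-1, 2). Count: 2.

2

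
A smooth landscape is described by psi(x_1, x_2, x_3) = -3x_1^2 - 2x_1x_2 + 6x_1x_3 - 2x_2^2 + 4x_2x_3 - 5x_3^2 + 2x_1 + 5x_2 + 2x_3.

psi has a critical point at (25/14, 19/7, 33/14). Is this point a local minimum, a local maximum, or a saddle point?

The Hessian is constant: H = [[-6, -2, 6], [-2, -4, 4], [6, 4, -10]].
Leading principal minors: Δ₁ = -6, Δ₂ = 20, Δ₃ = -56.
The minors alternate sign starting negative (−, +, −), so H is negative definite: a local maximum.

local maximum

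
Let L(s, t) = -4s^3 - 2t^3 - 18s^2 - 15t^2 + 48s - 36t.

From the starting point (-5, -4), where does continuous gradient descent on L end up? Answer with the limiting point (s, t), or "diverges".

L is separable, so gradient descent decouples: s follows -∂L/∂s, t follows -∂L/∂t.
∂L/∂s = -12(s - 1)(s + 4); at s=-5 this is -72, so s increases.
∂L/∂t = -6(t + 2)(t + 3); at t=-4 this is -12, so t increases.
s converges to its nearest critical value -4 (a local min of the s-part); t converges to -3. The iterate converges to (-4, -3).

(-4, -3)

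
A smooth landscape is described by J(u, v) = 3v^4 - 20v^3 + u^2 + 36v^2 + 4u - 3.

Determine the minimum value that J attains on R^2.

J(u,v) separates as P(u) + Q(v) − 3, so its minimum is min P + min Q − 3.
P'(u) = 2u + 4 vanishes at u ∈ {-2}; Q'(v) = 12v(v - 3)(v - 2) vanishes at v ∈ {0, 2, 3}.
Local minima of P (where P''>0): P(-2)=-4. Local minima of Q: Q(0)=0, Q(3)=27.
So the global minimum of J is P(-2) + Q(0) − 3 = -4 + 0 − 3 = -7, attained at (-2, 0).

-7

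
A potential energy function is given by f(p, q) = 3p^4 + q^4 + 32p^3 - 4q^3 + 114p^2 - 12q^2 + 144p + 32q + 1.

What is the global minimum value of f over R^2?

-122

f(p,q) separates as A(p) + B(q) + 1, so its minimum is min A + min B + 1.
A'(p) = 12(p + 1)(p + 3)(p + 4) vanishes at p ∈ {-4, -3, -1}; B'(q) = 4(q - 4)(q - 1)(q + 2) vanishes at q ∈ {-2, 1, 4}.
Local minima of A (where A''>0): A(-4)=-32, A(-1)=-59. Local minima of B: B(-2)=-64, B(4)=-64.
So the global minimum of f is A(-1) + B(-2) + 1 = -59 − 64 + 1 = -122, attained at (-1, -2).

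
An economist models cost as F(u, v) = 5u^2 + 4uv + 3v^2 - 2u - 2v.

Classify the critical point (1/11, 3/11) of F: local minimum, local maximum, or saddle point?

local minimum

The Hessian of F is constant: H = [[10, 4], [4, 6]].
det(H) = 10·6 − 4² = 44.
det(H) > 0 and tr(H) = 16 > 0, so H is positive definite and the point is a local minimum.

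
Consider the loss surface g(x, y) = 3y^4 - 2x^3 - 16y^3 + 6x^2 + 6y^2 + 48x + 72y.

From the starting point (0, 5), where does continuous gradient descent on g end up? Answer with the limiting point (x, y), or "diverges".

g is separable, so gradient descent decouples: x follows -∂g/∂x, y follows -∂g/∂y.
∂g/∂x = -6(x - 4)(x + 2); at x=0 this is 48, so x decreases.
∂g/∂y = 12(y - 3)(y - 2)(y + 1); at y=5 this is 432, so y decreases.
x converges to its nearest critical value -2 (a local min of the x-part); y converges to 3. The iterate converges to (-2, 3).

(-2, 3)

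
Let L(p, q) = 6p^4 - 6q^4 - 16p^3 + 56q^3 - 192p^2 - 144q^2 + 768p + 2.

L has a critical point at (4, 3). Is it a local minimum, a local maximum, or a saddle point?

The mixed partial ∂²L/∂p∂q is 0, so the Hessian at any point is diag(L_pp, L_qq) = diag(24(3p^2 - 4p - 16), 24(-3q^2 + 14q - 12)).
At (4, 3): H = diag(384, 72).
Both eigenvalues are positive, so H is positive definite: a local minimum.

local minimum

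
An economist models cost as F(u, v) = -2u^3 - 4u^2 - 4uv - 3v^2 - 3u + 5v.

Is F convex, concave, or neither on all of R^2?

The term -2u^3 is cubic, so the Hessian is not constant.
∂²F/∂u² = -12u - 8, which takes both signs as u varies (negative for sufficiently large u). A diagonal entry of the Hessian changing sign means the Hessian is neither positive- nor negative-semidefinite on all of R^2.

neither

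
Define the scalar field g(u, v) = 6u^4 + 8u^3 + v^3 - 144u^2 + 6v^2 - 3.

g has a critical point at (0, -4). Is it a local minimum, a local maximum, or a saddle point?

The mixed partial ∂²g/∂u∂v is 0, so the Hessian at any point is diag(g_uu, g_vv) = diag(24(3u^2 + 2u - 12), 6(v + 2)).
At (0, -4): H = diag(-288, -12).
Both eigenvalues are negative, so H is negative definite: a local maximum.

local maximum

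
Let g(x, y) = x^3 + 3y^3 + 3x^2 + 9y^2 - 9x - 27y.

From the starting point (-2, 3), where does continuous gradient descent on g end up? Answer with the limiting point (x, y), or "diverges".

g is separable, so gradient descent decouples: x follows -∂g/∂x, y follows -∂g/∂y.
∂g/∂x = 3(x - 1)(x + 3); at x=-2 this is -9, so x increases.
∂g/∂y = 9(y - 1)(y + 3); at y=3 this is 108, so y decreases.
x converges to its nearest critical value 1 (a local min of the x-part); y converges to 1. The iterate converges to (1, 1).

(1, 1)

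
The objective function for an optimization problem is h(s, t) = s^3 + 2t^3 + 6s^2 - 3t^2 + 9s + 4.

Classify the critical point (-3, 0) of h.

The mixed partial ∂²h/∂s∂t is 0, so the Hessian at any point is diag(h_ss, h_tt) = diag(6(s + 2), 6(2t - 1)).
At (-3, 0): H = diag(-6, -6).
Both eigenvalues are negative, so H is negative definite: a local maximum.

local maximum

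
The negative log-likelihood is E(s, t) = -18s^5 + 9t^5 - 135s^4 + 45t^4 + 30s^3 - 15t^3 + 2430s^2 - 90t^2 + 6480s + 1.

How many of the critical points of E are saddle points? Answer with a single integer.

E separates as a function of s plus a function of t, so ∇E=0 decouples.
∂E/∂s = -90(s - 3)(s + 2)(s + 3)(s + 4) = 0 at s ∈ {-4, -3, -2, 3}; ∂E/∂t = 45t(t - 1)(t + 1)(t + 4) = 0 at t ∈ {-4, -1, 0, 1}.
The Hessian is diagonal: diag(E_ss, E_tt). Second derivatives: E_ss(-4)=1260, E_ss(-3)=-540, E_ss(-2)=900, E_ss(3)=-18900; E_tt(-4)=-2700, E_tt(-1)=270, E_tt(0)=-180, E_tt(1)=450.
Saddle points occur where the two diagonal entries have opposite signs: (-4, -4), (-4, 0), (-3, -1), (-3, 1), (-2, -4), (-2, 0), (3, -1), (3, 1). Count: 8.

8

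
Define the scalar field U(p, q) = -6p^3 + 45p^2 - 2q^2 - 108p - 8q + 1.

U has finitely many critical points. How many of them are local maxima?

U separates as a function of p plus a function of q, so ∇U=0 decouples.
∂U/∂p = -18(p - 3)(p - 2) = 0 at p ∈ {2, 3}; ∂U/∂q = -4(q + 2) = 0 at q ∈ {-2}.
The Hessian is diagonal: diag(U_pp, U_qq). Second derivatives: U_pp(2)=18, U_pp(3)=-18; U_qq(-2)=-4.
Local maxima occur where both diagonal entries negative: (3, -2). Count: 1.

1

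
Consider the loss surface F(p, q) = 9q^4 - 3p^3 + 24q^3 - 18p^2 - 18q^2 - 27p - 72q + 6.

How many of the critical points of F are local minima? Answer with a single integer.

F separates as a function of p plus a function of q, so ∇F=0 decouples.
∂F/∂p = -9(p + 1)(p + 3) = 0 at p ∈ {-3, -1}; ∂F/∂q = 36(q - 1)(q + 1)(q + 2) = 0 at q ∈ {-2, -1, 1}.
The Hessian is diagonal: diag(F_pp, F_qq). Second derivatives: F_pp(-3)=18, F_pp(-1)=-18; F_qq(-2)=108, F_qq(-1)=-72, F_qq(1)=216.
Local minima occur where both diagonal entries positive: (-3, -2), (-3, 1). Count: 2.

2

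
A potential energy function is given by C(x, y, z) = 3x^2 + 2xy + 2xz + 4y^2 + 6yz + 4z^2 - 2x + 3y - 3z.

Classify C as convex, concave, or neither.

convex

C is quadratic, so its Hessian is the constant matrix H = [[6, 2, 2], [2, 8, 6], [2, 6, 8]].
Leading principal minors: 6, 44, 152.
All positive ⇒ H ≻ 0 ⇒ convex.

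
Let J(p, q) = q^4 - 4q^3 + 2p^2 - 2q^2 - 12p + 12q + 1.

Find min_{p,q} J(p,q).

J(p,q) separates as A(p) + B(q) + 1, so its minimum is min A + min B + 1.
A'(p) = 4p - 12 vanishes at p ∈ {3}; B'(q) = 4(q - 3)(q - 1)(q + 1) vanishes at q ∈ {-1, 1, 3}.
Local minima of A (where A''>0): A(3)=-18. Local minima of B: B(-1)=-9, B(3)=-9.
So the global minimum of J is A(3) + B(-1) + 1 = -18 − 9 + 1 = -26, attained at (3, -1).

-26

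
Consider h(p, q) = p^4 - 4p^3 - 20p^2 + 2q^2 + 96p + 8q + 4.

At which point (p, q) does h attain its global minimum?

h(p,q) separates as A(p) + B(q) + 4, so its minimum is min A + min B + 4.
A'(p) = 4(p - 4)(p - 2)(p + 3) vanishes at p ∈ {-3, 2, 4}; B'(q) = 4q + 8 vanishes at q ∈ {-2}.
Local minima of A (where A''>0): A(-3)=-279, A(4)=64. Local minima of B: B(-2)=-8.
So the global minimum of h is A(-3) + B(-2) + 4 = -279 − 8 + 4 = -283, attained at (-3, -2).

(-3, -2)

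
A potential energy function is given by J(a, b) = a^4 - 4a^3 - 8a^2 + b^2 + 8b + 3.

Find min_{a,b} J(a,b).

J(a,b) separates as P(a) + Q(b) + 3, so its minimum is min P + min Q + 3.
P'(a) = 4a(a - 4)(a + 1) vanishes at a ∈ {-1, 0, 4}; Q'(b) = 2b + 8 vanishes at b ∈ {-4}.
Local minima of P (where P''>0): P(-1)=-3, P(4)=-128. Local minima of Q: Q(-4)=-16.
So the global minimum of J is P(4) + Q(-4) + 3 = -128 − 16 + 3 = -141, attained at (4, -4).

-141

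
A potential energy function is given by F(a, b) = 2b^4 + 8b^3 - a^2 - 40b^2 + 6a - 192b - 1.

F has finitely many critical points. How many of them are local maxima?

1

F separates as a function of a plus a function of b, so ∇F=0 decouples.
∂F/∂a = -2(a - 3) = 0 at a ∈ {3}; ∂F/∂b = 8(b - 3)(b + 2)(b + 4) = 0 at b ∈ {-4, -2, 3}.
The Hessian is diagonal: diag(F_aa, F_bb). Second derivatives: F_aa(3)=-2; F_bb(-4)=112, F_bb(-2)=-80, F_bb(3)=280.
Local maxima occur where both diagonal entries negative: (3, -2). Count: 1.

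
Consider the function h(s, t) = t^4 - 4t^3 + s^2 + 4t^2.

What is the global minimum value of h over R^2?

h(s,t) separates as P(s) + Q(t), so its minimum is min P + min Q.
P'(s) = 2s vanishes at s ∈ {0}; Q'(t) = 4t(t - 2)(t - 1) vanishes at t ∈ {0, 1, 2}.
Local minima of P (where P''>0): P(0)=0. Local minima of Q: Q(0)=0, Q(2)=0.
So the global minimum of h is P(0) + Q(0) = 0 + 0 = 0, attained at (0, 0).

0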